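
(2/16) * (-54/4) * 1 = -27/16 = -1.69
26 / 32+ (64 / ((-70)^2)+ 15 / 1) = 310181 / 19600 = 15.83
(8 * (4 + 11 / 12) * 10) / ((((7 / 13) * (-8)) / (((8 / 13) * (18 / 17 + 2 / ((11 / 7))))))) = -131.01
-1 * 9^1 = -9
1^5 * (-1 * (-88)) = 88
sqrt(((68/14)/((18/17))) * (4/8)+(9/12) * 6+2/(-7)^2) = sqrt(3014)/21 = 2.61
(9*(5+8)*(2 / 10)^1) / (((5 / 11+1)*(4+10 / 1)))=1.15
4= 4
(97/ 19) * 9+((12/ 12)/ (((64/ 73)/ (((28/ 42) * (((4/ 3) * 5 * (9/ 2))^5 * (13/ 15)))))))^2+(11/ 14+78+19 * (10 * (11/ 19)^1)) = 68218414966468689/ 266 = 256460206640859.73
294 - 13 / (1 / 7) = 203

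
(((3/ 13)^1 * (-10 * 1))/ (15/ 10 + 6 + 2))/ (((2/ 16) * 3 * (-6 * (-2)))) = -40/ 741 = -0.05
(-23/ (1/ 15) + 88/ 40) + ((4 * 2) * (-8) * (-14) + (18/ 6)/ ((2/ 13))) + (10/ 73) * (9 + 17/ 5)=419311/ 730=574.40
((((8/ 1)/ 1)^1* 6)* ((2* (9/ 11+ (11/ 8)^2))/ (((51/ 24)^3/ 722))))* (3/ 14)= 4192.79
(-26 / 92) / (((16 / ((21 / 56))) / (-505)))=19695 / 5888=3.34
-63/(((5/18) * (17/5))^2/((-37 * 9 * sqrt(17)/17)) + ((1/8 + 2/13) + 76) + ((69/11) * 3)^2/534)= -4423641826575339642410136/5402600648561822589679669 - 154001547811114187184 * sqrt(17)/5402600648561822589679669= -0.82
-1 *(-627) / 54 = 11.61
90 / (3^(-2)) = 810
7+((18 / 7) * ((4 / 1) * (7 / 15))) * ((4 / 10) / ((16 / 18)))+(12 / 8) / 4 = 1907 / 200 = 9.54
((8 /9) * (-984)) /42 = -1312 /63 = -20.83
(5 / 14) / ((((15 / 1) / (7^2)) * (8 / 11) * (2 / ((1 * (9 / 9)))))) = 77 / 96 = 0.80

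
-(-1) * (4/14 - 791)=-790.71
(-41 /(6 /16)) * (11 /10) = -1804 /15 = -120.27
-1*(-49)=49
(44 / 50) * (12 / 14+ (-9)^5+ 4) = -9092798 / 175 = -51958.85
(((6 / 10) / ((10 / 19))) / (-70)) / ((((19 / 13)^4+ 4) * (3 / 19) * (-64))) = 10310521 / 54782560000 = 0.00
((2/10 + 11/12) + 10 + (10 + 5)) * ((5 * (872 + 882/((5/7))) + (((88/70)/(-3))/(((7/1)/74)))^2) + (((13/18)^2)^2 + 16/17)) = 1771706017577969831/6427208088000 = 275657.17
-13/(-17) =13/17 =0.76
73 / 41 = 1.78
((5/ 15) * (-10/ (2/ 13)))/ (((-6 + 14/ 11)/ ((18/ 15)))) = 11/ 2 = 5.50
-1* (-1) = 1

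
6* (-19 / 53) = -114 / 53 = -2.15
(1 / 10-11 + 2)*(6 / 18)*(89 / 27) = -7921 / 810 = -9.78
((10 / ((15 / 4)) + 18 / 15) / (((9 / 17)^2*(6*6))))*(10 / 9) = 8381 / 19683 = 0.43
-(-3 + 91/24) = -19/24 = -0.79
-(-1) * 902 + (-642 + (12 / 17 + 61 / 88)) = 391053 / 1496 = 261.40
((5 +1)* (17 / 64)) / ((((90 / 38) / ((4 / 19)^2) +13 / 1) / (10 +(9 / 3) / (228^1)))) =38811 / 161576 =0.24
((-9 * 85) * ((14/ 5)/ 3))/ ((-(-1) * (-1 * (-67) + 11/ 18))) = -12852/ 1217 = -10.56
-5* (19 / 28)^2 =-1805 / 784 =-2.30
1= 1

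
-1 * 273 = -273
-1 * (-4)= 4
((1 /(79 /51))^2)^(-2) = 38950081 /6765201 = 5.76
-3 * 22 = -66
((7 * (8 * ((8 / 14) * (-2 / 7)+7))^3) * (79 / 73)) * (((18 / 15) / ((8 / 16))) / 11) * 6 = 21897471283200 / 13496021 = 1622513.13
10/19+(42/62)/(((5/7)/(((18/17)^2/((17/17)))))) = 1352882/851105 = 1.59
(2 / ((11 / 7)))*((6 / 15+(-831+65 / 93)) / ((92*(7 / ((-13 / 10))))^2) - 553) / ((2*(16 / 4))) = -666549630611 / 7576338000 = -87.98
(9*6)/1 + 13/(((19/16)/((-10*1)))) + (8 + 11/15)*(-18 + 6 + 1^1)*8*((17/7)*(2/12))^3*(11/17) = -233454251/2639385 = -88.45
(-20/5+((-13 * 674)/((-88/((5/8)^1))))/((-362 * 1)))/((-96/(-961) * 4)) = -510868561/48930816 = -10.44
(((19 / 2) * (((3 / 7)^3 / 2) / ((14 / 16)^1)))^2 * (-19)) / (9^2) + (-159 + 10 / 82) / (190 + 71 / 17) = -671801474222 / 780213932141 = -0.86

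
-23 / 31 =-0.74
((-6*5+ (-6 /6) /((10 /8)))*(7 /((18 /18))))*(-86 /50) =46354 /125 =370.83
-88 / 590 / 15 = -0.01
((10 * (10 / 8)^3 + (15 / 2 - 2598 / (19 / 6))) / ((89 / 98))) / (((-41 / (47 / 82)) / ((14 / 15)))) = 7776464101 / 682217040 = 11.40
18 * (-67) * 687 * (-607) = 502912854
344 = 344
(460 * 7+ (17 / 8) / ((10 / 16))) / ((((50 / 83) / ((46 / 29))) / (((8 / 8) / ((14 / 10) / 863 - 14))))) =-26552225639 / 43792175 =-606.32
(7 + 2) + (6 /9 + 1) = 32 /3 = 10.67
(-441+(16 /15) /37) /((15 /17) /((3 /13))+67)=-4160563 /668220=-6.23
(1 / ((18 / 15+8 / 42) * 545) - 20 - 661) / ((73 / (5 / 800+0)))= -10837413 / 185875520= -0.06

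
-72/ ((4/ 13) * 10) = -117/ 5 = -23.40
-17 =-17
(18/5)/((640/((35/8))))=63/2560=0.02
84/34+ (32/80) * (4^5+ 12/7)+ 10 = 50308/119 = 422.76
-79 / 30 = -2.63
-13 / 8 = -1.62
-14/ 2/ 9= -7/ 9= -0.78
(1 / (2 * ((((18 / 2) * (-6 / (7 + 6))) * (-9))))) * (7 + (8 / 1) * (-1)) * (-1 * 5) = 65 / 972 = 0.07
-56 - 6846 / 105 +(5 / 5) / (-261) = -158171 / 1305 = -121.20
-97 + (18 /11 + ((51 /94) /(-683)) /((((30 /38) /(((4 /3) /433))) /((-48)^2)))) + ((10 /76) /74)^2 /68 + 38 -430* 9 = -3927.37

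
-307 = -307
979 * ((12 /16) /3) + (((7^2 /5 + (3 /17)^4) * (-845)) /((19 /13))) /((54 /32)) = -533552762605 /171385092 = -3113.18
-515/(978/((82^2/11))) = -1731430/5379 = -321.89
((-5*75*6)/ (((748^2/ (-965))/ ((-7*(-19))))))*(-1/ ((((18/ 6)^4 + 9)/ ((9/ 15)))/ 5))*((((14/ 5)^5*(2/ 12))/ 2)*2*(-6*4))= 10354053192/ 874225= 11843.69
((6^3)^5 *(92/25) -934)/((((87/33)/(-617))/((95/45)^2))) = -105984323967208567694/58725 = -1804756474537395.79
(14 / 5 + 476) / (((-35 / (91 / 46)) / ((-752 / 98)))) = 835848 / 4025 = 207.66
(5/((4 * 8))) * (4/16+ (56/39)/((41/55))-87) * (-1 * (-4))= -2712665/51168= -53.01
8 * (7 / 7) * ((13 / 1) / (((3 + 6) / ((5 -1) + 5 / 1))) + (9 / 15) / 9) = 1568 / 15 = 104.53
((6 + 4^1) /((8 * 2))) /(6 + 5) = 5 /88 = 0.06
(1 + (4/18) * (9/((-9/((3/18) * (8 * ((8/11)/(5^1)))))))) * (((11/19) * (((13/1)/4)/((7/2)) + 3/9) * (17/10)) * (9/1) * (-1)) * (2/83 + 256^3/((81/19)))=-2419593589165991/57481650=-42093321.77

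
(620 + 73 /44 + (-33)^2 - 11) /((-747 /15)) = -373925 /10956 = -34.13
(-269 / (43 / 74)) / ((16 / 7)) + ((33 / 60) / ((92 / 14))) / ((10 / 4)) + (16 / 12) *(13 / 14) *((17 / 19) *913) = 63839771803 / 78922200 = 808.89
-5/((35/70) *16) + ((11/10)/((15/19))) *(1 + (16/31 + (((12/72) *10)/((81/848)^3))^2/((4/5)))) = 301157170363753327610443/47278704406919400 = 6369827.05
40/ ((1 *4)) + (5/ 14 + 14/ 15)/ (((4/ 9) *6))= 5871/ 560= 10.48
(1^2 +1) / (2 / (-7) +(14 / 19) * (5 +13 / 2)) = 266 / 1089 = 0.24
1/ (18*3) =1/ 54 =0.02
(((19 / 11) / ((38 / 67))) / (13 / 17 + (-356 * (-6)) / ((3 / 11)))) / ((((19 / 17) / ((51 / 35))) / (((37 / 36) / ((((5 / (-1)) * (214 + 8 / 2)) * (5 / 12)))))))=-12179327 / 10617073659500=-0.00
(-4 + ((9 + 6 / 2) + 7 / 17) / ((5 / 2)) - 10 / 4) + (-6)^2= 5859 / 170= 34.46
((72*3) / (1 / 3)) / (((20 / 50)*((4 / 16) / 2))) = 12960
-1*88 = -88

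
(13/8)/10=13/80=0.16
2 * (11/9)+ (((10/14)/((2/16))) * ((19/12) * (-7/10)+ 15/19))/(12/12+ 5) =5125/2394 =2.14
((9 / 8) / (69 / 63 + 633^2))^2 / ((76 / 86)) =1536003 / 172194539103131648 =0.00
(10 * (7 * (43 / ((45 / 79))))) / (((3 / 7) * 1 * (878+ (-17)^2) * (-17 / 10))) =-3329060 / 535653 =-6.21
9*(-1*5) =-45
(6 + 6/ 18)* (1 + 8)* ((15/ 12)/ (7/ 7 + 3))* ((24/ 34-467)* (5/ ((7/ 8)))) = -11295975/ 238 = -47462.08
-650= -650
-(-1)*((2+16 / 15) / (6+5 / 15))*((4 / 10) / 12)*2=46 / 1425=0.03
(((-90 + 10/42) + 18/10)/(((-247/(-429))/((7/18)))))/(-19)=50798/16245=3.13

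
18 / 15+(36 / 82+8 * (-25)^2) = 1025336 / 205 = 5001.64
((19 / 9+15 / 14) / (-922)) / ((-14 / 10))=2005 / 813204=0.00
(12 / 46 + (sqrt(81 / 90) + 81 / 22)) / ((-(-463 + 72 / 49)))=147*sqrt(10) / 226150 + 19551 / 2288638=0.01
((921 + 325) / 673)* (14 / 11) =17444 / 7403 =2.36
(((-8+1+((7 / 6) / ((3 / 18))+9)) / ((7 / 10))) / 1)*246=22140 / 7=3162.86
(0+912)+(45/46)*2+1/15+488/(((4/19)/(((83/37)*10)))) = 675426806/12765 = 52912.40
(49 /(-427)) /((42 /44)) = -22 /183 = -0.12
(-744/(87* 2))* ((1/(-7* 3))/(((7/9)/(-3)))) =-1116/1421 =-0.79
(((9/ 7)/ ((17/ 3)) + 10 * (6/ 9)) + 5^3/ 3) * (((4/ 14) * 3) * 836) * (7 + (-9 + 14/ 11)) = -21080576/ 833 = -25306.81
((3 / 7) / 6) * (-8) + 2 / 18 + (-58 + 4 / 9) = -3655 / 63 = -58.02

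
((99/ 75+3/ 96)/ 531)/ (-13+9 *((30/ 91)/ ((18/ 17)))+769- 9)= 98371/ 28984953600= 0.00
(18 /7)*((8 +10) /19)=324 /133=2.44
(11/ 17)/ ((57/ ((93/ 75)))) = 341/ 24225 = 0.01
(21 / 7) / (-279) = -1 / 93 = -0.01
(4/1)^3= 64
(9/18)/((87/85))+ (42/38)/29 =1741/3306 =0.53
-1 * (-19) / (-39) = -19 / 39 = -0.49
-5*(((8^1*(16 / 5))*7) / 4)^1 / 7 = -32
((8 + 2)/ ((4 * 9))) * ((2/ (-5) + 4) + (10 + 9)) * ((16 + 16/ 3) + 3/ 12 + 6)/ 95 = 37403/ 20520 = 1.82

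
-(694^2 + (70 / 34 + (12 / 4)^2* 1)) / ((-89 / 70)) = 6440000 / 17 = 378823.53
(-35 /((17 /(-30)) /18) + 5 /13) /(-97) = -11.47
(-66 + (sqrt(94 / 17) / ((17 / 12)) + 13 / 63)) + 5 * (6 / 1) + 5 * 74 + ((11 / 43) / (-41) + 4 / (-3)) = 12 * sqrt(1598) / 289 + 36971180 / 111069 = 334.53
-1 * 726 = -726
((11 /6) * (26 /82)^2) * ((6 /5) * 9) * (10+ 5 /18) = 68783 /3362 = 20.46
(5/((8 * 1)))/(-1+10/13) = -65/24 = -2.71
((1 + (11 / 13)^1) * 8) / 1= 192 / 13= 14.77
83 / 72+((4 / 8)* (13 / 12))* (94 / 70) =2369 / 1260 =1.88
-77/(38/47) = -3619/38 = -95.24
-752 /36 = -188 /9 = -20.89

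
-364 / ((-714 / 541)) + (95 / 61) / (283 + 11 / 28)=453904798 / 1645719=275.81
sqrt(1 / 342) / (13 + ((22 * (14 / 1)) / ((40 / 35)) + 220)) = sqrt(38) / 57285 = 0.00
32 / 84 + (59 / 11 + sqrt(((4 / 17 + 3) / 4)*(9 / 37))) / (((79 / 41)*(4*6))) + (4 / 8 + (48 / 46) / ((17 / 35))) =41*sqrt(34595) / 795056 + 59847125 / 19027624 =3.15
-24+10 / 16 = -187 / 8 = -23.38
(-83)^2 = 6889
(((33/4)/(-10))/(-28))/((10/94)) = 1551/5600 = 0.28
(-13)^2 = 169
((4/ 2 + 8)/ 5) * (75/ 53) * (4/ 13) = 600/ 689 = 0.87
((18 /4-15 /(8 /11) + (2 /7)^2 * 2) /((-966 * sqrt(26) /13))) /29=0.00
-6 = -6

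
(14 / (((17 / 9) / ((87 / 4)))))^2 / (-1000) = -30041361 / 1156000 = -25.99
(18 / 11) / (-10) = -9 / 55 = -0.16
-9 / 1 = -9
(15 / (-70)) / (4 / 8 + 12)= -3 / 175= -0.02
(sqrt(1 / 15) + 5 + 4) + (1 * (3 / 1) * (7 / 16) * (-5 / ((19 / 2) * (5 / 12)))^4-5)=sqrt(15) / 15 + 956740 / 130321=7.60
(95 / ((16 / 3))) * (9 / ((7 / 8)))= 2565 / 14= 183.21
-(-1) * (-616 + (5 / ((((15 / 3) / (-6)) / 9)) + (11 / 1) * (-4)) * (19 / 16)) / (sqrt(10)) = -5859 * sqrt(10) / 80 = -231.60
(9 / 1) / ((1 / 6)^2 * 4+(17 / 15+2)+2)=1.72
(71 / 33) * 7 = 497 / 33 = 15.06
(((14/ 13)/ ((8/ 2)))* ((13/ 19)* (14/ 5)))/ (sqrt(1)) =49/ 95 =0.52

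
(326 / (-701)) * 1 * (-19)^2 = -117686 / 701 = -167.88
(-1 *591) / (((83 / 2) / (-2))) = 2364 / 83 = 28.48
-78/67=-1.16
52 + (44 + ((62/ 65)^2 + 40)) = 578444/ 4225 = 136.91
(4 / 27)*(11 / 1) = 44 / 27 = 1.63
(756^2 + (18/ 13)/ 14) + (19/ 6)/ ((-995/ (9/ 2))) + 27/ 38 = 3932984732577/ 6881420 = 571536.80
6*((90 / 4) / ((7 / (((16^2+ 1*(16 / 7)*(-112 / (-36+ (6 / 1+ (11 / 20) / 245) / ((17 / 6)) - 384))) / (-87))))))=-22331413760 / 392574189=-56.88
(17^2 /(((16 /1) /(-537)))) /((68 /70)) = -319515 /32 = -9984.84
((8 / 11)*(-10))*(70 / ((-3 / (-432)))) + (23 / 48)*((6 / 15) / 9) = -870911747 / 11880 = -73309.07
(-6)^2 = 36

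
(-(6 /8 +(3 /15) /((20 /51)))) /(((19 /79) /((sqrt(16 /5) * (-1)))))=9954 * sqrt(5) /2375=9.37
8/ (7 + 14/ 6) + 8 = 62/ 7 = 8.86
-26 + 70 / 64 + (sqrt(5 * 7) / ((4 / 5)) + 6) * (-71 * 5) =-1775 * sqrt(35) / 4 - 68957 / 32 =-4780.17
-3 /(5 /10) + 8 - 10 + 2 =-6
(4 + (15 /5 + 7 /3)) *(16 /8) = 56 /3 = 18.67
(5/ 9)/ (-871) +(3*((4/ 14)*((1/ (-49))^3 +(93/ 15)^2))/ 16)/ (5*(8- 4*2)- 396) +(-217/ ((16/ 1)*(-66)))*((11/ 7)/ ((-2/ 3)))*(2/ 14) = -8525512420339/ 113621262955200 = -0.08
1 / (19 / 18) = 18 / 19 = 0.95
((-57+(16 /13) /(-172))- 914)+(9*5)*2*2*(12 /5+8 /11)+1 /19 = -47672356 /116831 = -408.05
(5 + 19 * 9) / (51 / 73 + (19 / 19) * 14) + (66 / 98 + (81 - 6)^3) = 22181586836 / 52577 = 421887.65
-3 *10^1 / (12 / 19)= -95 / 2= -47.50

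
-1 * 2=-2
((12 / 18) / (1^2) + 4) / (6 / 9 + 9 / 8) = 112 / 43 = 2.60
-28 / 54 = -14 / 27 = -0.52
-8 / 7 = -1.14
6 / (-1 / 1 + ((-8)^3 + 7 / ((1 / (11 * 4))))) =-6 / 205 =-0.03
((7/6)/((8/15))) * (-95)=-3325/16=-207.81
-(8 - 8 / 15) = -112 / 15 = -7.47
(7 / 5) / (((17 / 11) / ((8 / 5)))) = 616 / 425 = 1.45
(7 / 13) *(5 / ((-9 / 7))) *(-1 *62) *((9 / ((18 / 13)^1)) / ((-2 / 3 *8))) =-7595 / 48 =-158.23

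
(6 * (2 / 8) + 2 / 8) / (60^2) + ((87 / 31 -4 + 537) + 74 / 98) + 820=29672895433 / 21873600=1356.56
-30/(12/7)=-35/2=-17.50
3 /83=0.04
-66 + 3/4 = -261/4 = -65.25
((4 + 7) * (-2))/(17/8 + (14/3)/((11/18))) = -1936/859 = -2.25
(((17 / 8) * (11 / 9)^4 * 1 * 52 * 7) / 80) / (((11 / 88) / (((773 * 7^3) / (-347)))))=-6005299453153 / 45533340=-131887.96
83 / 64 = 1.30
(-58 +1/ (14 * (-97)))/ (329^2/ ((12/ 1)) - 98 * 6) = -1602/ 232897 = -0.01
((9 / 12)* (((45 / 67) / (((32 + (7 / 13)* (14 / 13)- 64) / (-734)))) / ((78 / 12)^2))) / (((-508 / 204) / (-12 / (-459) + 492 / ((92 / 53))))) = -366082133 / 11546713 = -31.70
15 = 15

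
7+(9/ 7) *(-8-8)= -95/ 7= -13.57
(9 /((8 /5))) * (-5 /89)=-225 /712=-0.32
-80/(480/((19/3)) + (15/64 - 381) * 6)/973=48640/1306693269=0.00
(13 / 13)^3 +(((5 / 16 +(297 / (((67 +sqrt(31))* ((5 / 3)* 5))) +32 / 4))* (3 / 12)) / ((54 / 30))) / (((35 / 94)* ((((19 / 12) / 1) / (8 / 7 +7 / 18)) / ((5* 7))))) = 24067158397 / 213449040- 99781* sqrt(31) / 988190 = 112.19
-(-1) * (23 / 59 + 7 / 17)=804 / 1003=0.80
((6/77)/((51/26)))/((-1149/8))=-416/1504041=-0.00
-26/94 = -13/47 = -0.28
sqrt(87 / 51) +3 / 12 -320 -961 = -5123 / 4 +sqrt(493) / 17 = -1279.44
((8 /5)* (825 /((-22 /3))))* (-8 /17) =1440 /17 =84.71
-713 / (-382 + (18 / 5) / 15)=17825 / 9544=1.87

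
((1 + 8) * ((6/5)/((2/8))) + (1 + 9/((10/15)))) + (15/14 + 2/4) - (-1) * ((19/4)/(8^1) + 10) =78249/1120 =69.87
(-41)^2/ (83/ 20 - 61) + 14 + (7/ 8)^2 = -1077215/ 72768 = -14.80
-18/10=-9/5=-1.80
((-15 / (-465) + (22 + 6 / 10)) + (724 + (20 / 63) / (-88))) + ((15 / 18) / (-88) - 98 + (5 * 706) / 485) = 655.90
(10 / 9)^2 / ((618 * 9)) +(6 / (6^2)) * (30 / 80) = 226061 / 3604176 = 0.06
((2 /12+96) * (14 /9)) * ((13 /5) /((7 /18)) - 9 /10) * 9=7789.50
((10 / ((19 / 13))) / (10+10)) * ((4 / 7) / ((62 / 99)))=1287 / 4123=0.31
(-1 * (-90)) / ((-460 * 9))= -1 / 46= -0.02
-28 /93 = -0.30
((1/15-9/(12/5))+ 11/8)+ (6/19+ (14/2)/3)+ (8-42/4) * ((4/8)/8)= 561/3040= 0.18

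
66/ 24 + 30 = 32.75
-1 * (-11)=11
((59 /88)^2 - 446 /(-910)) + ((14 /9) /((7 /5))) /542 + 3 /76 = 160204386907 /163283440320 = 0.98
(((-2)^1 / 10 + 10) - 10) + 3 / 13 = 2 / 65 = 0.03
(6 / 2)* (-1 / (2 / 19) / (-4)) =57 / 8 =7.12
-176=-176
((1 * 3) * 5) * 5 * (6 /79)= 5.70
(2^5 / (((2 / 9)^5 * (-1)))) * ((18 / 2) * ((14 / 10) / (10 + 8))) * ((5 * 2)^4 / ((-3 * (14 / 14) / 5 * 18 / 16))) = 612360000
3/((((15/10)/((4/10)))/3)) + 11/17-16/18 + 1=2416/765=3.16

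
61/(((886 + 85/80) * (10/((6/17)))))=976/402135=0.00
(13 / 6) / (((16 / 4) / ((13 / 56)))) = 169 / 1344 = 0.13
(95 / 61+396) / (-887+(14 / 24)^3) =-41905728 / 93475973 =-0.45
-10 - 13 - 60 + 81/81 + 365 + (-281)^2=79244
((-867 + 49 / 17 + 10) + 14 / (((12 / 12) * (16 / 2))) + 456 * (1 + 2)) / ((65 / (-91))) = -245441 / 340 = -721.89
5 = 5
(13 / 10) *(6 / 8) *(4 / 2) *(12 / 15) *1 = 39 / 25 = 1.56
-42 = -42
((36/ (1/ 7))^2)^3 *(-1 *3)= -768288795144192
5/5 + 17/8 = 25/8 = 3.12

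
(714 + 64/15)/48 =5387/360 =14.96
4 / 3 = 1.33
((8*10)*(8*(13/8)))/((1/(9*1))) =9360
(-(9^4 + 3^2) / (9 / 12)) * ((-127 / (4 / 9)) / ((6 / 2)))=834390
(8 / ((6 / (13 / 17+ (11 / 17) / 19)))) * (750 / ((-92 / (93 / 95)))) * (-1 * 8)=9597600 / 141151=68.00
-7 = -7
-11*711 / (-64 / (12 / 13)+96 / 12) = 23463 / 184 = 127.52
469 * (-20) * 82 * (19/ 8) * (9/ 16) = -1027549.69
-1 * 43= -43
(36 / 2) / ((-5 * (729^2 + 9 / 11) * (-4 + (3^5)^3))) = -11 / 23300466136550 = -0.00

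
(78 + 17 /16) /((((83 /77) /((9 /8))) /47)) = 41202315 /10624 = 3878.23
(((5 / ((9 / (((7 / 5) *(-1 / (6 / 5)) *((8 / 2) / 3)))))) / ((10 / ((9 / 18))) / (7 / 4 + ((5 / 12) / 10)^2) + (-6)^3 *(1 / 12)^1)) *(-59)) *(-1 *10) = 20835850 / 269001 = 77.46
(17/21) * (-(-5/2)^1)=85/42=2.02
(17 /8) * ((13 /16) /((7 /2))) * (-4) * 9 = -1989 /112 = -17.76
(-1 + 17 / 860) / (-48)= 281 / 13760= 0.02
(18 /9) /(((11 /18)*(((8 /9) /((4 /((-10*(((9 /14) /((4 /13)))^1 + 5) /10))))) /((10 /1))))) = -90720 /4367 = -20.77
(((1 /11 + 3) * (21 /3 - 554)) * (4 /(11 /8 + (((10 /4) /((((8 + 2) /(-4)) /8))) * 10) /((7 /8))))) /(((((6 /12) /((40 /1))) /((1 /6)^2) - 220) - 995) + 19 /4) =-20829760 /335556177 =-0.06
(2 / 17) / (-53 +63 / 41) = -0.00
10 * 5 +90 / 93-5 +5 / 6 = 8705 / 186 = 46.80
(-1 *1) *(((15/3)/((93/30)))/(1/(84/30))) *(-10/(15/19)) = 5320/93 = 57.20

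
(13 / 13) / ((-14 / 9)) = -9 / 14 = -0.64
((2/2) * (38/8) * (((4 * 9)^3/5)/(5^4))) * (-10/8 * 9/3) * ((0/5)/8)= 0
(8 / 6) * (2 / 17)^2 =16 / 867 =0.02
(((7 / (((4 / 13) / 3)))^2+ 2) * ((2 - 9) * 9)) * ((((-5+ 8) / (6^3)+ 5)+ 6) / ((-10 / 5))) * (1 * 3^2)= 3724992999 / 256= 14550753.90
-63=-63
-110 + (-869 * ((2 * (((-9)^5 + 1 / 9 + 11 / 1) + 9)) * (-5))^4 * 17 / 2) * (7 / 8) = -5148434915490801955197100721710 / 6561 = -784702776328425842889361500.00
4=4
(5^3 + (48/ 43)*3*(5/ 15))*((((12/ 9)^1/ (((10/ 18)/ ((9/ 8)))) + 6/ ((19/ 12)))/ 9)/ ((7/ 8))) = 2971804/ 28595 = 103.93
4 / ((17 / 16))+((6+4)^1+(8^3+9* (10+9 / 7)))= 74653 / 119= 627.34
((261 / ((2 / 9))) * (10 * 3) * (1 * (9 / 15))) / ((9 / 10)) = 23490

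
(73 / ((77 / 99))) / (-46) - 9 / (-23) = -531 / 322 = -1.65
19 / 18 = 1.06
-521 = -521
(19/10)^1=19/10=1.90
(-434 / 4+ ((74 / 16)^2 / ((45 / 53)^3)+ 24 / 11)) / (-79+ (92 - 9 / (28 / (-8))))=-32050096799 / 6992568000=-4.58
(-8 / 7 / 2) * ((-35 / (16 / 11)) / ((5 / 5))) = 55 / 4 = 13.75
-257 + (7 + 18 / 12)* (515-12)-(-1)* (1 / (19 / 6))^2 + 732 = 3429933 / 722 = 4750.60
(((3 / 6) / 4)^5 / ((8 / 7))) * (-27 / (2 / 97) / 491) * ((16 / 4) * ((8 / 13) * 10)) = -91665 / 52289536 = -0.00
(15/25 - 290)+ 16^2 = -167/5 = -33.40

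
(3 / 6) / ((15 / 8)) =4 / 15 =0.27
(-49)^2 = 2401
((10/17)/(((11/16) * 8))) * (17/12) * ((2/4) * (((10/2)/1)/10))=5/132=0.04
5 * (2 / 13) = 10 / 13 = 0.77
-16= -16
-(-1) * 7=7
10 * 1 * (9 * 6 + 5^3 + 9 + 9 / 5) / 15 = 1898 / 15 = 126.53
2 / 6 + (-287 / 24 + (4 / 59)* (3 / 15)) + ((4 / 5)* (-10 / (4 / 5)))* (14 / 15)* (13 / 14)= -143569 / 7080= -20.28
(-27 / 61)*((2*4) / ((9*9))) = -8 / 183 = -0.04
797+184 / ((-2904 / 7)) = 289150 / 363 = 796.56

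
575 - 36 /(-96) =4603 /8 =575.38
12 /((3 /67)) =268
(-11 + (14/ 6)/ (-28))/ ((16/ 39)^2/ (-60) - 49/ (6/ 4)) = 0.34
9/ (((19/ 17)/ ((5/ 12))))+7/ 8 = 4.23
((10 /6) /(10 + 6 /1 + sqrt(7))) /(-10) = -8 /747 + sqrt(7) /1494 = -0.01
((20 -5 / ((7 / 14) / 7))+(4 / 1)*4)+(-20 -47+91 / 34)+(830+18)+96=28753 / 34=845.68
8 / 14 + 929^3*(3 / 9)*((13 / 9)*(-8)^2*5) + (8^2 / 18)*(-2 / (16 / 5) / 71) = 1657665356816528 / 13419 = 123531213713.13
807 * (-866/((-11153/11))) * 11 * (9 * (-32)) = -24353942976/11153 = -2183622.61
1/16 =0.06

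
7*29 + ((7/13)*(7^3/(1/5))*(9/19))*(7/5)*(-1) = -101122/247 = -409.40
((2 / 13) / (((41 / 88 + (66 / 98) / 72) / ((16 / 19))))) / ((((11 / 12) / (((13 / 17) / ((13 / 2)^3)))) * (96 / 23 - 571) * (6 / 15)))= -0.00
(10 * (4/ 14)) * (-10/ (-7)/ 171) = 200/ 8379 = 0.02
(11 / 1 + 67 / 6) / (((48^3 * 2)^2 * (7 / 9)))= 19 / 32614907904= 0.00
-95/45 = -19/9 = -2.11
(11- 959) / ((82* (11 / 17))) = -8058 / 451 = -17.87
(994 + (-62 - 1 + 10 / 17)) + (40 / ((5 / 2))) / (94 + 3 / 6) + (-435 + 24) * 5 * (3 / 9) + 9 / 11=8750069 / 35343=247.58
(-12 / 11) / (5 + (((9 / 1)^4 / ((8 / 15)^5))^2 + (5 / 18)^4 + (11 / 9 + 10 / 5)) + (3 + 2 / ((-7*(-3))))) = -0.00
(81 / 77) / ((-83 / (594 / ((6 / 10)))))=-7290 / 581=-12.55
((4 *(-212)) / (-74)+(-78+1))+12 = -53.54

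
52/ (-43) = -52/ 43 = -1.21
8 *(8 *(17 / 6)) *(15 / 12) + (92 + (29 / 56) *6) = 27029 / 84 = 321.77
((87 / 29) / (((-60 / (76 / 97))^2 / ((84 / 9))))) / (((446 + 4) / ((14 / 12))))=17689 / 1428991875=0.00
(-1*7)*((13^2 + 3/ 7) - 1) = -1179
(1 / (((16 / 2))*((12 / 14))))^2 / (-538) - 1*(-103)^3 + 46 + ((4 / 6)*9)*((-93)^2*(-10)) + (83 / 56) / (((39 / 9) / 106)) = 573869.26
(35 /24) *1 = 35 /24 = 1.46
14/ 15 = 0.93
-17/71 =-0.24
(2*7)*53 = 742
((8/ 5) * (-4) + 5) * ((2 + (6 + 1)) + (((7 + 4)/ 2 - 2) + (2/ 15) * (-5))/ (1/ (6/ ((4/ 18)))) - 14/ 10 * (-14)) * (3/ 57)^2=-7357/ 18050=-0.41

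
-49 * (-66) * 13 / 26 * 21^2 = 713097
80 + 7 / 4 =327 / 4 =81.75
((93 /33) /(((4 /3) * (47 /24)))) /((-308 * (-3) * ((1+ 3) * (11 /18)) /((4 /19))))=837 /8320081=0.00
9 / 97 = 0.09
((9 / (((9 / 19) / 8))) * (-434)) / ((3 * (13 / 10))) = -659680 / 39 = -16914.87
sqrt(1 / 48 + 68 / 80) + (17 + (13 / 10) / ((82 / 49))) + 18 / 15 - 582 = -461679 / 820 + sqrt(3135) / 60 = -562.09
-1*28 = -28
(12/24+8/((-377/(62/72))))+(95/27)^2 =7069639/549666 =12.86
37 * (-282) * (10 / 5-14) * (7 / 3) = 292152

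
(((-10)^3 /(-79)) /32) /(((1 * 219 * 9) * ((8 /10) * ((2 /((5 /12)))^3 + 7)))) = 78125 /36620265456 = 0.00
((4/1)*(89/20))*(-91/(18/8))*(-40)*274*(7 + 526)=37849413056/9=4205490339.56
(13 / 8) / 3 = 0.54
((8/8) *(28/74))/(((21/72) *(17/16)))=1.22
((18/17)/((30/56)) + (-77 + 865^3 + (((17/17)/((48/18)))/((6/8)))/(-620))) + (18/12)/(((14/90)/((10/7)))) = 668520867189863/1032920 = 647214563.75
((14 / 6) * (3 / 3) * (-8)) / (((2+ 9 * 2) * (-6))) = 0.16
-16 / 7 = -2.29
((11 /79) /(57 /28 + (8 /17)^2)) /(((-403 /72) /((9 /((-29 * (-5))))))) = -57679776 /84317906725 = -0.00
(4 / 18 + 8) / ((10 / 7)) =259 / 45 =5.76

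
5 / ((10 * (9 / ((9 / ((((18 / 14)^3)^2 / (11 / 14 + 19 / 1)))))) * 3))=4655539 / 6377292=0.73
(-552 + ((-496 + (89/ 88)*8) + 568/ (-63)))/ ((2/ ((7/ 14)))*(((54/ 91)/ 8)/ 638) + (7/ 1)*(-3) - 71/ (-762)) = 34803484495/ 693676068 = 50.17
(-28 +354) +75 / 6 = 677 / 2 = 338.50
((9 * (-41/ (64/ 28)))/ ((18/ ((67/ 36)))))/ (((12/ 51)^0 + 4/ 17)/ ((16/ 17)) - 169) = 19229/ 193176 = 0.10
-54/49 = -1.10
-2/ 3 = -0.67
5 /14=0.36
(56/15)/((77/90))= 48/11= 4.36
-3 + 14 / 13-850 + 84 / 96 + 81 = -80085 / 104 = -770.05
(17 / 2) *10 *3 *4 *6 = 6120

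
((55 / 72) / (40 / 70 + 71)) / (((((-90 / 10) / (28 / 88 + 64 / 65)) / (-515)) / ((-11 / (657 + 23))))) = -182413 / 14172288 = -0.01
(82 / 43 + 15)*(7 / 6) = 5089 / 258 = 19.72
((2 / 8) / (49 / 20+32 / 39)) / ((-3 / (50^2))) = -162500 / 2551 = -63.70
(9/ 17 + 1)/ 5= 26/ 85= 0.31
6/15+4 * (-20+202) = 3642/5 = 728.40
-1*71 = -71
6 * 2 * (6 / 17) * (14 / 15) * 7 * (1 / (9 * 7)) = 112 / 255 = 0.44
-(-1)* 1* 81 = 81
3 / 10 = 0.30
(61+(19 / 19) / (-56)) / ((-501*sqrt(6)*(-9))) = 3415*sqrt(6) / 1515024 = 0.01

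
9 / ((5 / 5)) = 9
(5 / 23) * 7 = 35 / 23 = 1.52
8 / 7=1.14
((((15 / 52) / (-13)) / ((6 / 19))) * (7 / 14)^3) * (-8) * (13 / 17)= 95 / 1768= 0.05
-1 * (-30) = 30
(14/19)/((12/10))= 35/57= 0.61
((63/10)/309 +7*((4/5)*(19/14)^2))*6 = 223539/3605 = 62.01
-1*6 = -6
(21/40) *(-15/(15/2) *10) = -21/2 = -10.50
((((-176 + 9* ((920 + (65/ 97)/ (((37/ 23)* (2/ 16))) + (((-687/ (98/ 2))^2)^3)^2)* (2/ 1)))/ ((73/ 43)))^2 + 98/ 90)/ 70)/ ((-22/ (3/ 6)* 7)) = -17355743111919046580488320.00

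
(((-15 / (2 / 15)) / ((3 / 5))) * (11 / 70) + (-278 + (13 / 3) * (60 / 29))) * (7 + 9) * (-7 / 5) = 969524 / 145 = 6686.37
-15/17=-0.88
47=47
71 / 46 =1.54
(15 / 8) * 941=1764.38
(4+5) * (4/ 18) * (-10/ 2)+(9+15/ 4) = 11/ 4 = 2.75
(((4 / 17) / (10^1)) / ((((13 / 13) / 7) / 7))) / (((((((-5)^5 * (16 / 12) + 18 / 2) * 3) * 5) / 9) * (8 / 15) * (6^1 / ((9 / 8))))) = -3969 / 67853120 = -0.00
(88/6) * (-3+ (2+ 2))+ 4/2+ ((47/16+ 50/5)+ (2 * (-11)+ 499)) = 506.60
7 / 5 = 1.40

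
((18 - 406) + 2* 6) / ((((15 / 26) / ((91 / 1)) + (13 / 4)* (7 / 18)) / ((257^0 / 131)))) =-32026176 / 14173283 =-2.26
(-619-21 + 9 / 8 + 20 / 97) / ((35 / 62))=-1131.36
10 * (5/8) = 25/4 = 6.25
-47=-47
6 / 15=2 / 5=0.40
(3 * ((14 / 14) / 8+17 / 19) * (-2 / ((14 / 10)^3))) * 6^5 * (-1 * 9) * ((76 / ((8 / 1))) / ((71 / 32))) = 16271280000 / 24353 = 668142.73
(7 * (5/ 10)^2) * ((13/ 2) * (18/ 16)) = 819/ 64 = 12.80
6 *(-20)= -120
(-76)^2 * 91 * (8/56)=75088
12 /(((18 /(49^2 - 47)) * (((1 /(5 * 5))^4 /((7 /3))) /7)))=90114062500 /9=10012673611.11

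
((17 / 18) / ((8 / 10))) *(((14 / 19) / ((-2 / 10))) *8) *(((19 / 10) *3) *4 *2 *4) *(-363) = 2303840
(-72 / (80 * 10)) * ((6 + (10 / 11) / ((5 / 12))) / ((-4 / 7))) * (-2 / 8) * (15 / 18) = -189 / 704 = -0.27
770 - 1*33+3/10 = 737.30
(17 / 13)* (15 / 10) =51 / 26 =1.96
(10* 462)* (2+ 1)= 13860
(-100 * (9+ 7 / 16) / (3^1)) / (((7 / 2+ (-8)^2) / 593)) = -2763.67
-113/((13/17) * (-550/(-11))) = -1921/650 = -2.96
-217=-217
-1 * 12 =-12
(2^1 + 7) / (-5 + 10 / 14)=-21 / 10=-2.10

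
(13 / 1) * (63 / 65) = 63 / 5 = 12.60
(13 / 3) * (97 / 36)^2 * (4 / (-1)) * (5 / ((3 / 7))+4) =-5748899 / 2916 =-1971.50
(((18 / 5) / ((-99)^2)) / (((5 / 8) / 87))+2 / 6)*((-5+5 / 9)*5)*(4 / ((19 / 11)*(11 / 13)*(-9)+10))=483808 / 44649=10.84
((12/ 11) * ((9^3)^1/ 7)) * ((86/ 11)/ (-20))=-188082/ 4235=-44.41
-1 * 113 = -113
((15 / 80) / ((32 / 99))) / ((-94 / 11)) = -3267 / 48128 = -0.07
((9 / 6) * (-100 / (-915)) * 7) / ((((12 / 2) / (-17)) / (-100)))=59500 / 183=325.14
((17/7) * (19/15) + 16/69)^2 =7091569/648025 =10.94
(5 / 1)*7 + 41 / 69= 2456 / 69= 35.59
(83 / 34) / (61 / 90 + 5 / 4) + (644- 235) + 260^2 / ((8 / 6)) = 301499461 / 5899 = 51110.27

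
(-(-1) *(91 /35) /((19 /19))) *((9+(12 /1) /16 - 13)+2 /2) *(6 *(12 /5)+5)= -113.49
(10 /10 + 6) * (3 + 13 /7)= 34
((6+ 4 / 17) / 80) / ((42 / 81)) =1431 / 9520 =0.15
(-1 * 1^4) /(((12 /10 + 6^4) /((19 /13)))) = -95 /84318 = -0.00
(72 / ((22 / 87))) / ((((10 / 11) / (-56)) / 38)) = -3332448 / 5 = -666489.60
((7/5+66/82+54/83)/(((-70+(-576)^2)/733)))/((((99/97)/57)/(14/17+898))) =5899495695056/18625126047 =316.75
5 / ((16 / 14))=35 / 8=4.38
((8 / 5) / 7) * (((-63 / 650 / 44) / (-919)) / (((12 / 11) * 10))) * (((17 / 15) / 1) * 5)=17 / 59735000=0.00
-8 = -8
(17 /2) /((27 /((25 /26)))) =425 /1404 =0.30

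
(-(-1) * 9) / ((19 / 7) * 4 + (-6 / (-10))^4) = 39375 / 48067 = 0.82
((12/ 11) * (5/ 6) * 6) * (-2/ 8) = -15/ 11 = -1.36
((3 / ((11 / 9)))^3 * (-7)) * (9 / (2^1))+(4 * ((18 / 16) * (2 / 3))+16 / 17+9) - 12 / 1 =-21037901 / 45254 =-464.88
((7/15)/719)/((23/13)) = 91/248055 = 0.00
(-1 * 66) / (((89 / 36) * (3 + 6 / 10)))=-660 / 89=-7.42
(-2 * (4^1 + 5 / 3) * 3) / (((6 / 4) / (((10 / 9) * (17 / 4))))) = -2890 / 27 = -107.04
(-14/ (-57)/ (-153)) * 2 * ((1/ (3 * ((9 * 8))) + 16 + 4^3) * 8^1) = -483868/ 235467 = -2.05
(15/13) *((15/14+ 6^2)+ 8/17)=134025/3094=43.32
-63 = -63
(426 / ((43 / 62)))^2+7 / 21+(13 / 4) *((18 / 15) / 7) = 146495032003 / 388290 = 377282.53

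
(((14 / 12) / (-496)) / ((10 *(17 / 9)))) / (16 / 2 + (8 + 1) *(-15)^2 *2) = -21 / 684341120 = -0.00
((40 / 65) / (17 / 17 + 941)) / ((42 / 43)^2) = 1849 / 2700243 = 0.00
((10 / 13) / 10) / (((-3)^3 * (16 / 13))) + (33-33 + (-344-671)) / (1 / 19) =-8331121 / 432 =-19285.00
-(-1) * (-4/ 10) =-2/ 5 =-0.40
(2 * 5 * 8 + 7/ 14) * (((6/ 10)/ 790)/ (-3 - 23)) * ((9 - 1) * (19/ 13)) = -9177/ 333775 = -0.03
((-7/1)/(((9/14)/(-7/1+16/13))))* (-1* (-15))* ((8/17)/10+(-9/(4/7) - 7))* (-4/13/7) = 940.36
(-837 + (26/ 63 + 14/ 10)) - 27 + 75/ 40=-2167987/ 2520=-860.31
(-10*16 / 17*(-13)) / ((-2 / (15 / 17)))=-15600 / 289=-53.98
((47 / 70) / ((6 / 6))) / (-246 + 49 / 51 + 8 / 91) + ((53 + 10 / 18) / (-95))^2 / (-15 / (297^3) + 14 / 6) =27900961651299831 / 209056322277464150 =0.13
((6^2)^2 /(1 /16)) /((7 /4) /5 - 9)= -414720 /173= -2397.23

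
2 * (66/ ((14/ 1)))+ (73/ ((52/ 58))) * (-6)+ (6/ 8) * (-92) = -49878/ 91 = -548.11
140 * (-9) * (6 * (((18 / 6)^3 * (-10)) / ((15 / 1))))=136080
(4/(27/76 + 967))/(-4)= -76/73519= -0.00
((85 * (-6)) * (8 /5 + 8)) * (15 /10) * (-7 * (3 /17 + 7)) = 368928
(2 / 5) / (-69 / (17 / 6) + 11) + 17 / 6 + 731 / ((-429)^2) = 1172834947 / 417773070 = 2.81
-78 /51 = -26 /17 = -1.53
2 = 2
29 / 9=3.22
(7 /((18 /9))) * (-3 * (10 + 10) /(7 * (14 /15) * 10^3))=-9 /280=-0.03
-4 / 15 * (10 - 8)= -8 / 15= -0.53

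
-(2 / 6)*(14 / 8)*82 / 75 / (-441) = 41 / 28350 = 0.00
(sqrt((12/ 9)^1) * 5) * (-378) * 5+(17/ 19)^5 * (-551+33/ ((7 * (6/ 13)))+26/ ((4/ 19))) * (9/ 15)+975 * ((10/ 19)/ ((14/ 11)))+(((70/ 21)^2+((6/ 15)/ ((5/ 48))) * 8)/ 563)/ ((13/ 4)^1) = 570090513592318/ 2195618885775 -6300 * sqrt(3) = -10652.27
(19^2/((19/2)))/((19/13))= 26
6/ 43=0.14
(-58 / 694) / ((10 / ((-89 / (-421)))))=-2581 / 1460870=-0.00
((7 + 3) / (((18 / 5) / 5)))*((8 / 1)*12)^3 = 12288000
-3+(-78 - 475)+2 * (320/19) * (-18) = -22084/19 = -1162.32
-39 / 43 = -0.91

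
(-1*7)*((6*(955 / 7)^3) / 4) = -26662771.68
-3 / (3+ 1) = -3 / 4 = -0.75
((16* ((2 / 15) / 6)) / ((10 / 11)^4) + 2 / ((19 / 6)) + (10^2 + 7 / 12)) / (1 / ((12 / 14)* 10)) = 872.02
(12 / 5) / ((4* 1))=3 / 5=0.60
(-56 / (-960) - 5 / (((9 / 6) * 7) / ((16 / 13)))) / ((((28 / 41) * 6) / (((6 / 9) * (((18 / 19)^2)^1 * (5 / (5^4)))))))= -708849 / 1149785000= -0.00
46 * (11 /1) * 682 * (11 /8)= 474501.50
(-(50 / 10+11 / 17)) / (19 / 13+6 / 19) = -23712 / 7463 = -3.18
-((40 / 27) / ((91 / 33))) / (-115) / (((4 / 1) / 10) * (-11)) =-20 / 18837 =-0.00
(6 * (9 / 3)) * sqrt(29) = 18 * sqrt(29) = 96.93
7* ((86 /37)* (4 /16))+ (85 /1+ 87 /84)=93347 /1036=90.10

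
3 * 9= 27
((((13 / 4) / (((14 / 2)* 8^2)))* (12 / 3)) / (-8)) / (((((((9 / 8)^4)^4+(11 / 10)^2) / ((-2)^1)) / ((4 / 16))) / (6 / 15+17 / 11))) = 1911775842795520 / 4222689453043089413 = 0.00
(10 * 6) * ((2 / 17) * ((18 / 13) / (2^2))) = 540 / 221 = 2.44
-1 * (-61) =61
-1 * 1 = -1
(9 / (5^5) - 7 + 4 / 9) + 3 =-99919 / 28125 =-3.55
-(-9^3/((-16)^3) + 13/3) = -4.51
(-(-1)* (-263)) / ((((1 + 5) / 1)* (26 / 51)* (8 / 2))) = -4471 / 208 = -21.50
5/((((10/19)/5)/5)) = 475/2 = 237.50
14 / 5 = 2.80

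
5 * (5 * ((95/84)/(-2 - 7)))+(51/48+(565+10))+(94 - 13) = 1977457/3024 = 653.92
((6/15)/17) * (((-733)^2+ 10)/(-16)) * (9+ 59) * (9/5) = -96713.82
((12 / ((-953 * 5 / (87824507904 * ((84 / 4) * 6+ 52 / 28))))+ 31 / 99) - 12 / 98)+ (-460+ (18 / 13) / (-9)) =-1699521237830272249 / 60099039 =-28278675767.68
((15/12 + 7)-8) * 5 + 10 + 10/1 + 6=109/4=27.25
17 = 17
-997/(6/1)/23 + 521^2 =37457861/138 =271433.78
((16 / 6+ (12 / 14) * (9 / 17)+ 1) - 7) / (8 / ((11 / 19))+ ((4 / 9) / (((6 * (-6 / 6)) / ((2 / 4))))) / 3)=-305316 / 1463819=-0.21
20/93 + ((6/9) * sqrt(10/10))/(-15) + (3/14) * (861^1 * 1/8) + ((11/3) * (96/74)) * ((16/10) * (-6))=-18525041/825840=-22.43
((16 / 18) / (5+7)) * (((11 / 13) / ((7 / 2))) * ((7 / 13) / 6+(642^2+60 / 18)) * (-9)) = -235759766 / 3549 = -66429.91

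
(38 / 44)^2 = 361 / 484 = 0.75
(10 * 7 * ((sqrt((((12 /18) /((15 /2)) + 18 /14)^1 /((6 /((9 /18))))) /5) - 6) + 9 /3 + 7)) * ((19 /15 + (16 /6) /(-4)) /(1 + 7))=sqrt(9093) /120 + 21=21.79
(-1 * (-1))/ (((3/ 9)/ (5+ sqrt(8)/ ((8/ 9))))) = 27 * sqrt(2)/ 4+ 15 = 24.55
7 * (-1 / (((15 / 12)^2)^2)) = -1792 / 625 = -2.87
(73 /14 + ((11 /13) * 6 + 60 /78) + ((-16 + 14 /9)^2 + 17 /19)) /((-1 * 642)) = -61788821 /179822916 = -0.34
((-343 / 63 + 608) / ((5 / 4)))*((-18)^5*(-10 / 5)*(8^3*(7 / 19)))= 32645070323712 / 95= 343632319196.97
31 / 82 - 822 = -67373 / 82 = -821.62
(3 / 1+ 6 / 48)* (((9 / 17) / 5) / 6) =15 / 272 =0.06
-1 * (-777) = 777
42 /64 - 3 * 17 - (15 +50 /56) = -14837 /224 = -66.24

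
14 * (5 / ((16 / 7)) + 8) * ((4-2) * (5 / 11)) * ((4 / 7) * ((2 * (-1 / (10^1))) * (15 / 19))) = -2445 / 209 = -11.70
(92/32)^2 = 529/64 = 8.27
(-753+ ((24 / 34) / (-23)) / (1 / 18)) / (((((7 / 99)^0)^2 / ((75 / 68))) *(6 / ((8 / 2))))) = -7365975 / 13294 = -554.08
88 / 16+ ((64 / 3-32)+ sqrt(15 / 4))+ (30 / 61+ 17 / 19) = -26287 / 6954+ sqrt(15) / 2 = -1.84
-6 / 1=-6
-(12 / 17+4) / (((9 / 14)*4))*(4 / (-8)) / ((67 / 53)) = 7420 / 10251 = 0.72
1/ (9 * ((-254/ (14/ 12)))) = -7/ 13716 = -0.00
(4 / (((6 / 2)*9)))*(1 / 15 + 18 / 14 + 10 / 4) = 1618 / 2835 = 0.57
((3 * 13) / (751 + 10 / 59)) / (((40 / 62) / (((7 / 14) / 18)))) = 23777 / 10636560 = 0.00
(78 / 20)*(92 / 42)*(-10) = -598 / 7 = -85.43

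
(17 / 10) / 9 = 0.19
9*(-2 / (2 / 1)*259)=-2331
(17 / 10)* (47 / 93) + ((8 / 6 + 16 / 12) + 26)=9153 / 310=29.53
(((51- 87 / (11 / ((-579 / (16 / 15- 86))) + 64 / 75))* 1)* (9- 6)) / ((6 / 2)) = 58119 / 3694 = 15.73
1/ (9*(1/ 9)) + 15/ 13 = 2.15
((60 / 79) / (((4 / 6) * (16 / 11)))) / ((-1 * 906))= -165 / 190864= -0.00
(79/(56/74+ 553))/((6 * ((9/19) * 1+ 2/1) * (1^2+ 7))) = 55537/46223184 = 0.00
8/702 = 4/351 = 0.01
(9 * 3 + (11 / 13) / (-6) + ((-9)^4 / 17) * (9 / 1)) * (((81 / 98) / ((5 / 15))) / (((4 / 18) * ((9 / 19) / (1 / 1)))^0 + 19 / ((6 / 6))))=375956397 / 866320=433.97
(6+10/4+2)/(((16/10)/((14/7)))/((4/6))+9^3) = 35/2434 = 0.01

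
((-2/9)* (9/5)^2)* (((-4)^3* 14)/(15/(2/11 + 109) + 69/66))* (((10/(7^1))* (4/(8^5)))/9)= 13211/1250120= 0.01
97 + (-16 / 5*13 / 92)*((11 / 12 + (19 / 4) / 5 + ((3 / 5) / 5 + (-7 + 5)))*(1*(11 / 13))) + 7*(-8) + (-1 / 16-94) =-7321921 / 138000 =-53.06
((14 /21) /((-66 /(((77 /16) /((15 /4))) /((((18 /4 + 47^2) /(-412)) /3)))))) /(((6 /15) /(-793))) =-571753 /39843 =-14.35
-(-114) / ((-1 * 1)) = -114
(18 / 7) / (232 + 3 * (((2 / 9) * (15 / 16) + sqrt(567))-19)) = 202320 / 11532031-31104 * sqrt(7) / 11532031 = 0.01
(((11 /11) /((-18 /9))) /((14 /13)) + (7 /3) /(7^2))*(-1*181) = 905 /12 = 75.42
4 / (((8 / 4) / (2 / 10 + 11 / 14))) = 69 / 35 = 1.97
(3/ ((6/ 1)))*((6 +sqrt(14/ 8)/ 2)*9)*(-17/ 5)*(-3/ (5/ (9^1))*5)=4131*sqrt(7)/ 40 +12393/ 5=2751.84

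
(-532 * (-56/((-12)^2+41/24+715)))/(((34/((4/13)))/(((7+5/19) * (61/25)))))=5.55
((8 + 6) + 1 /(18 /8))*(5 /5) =130 /9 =14.44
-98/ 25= -3.92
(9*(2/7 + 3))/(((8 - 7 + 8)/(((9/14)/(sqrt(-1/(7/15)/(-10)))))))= 69*sqrt(42)/98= 4.56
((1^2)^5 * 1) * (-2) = -2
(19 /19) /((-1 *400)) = -1 /400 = -0.00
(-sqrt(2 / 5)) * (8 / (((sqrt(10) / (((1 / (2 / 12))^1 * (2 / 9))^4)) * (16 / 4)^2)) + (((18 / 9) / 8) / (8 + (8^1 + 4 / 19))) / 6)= -128 / 405 - 19 * sqrt(10) / 36960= -0.32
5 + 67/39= 262/39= 6.72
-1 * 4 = -4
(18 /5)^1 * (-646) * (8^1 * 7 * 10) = -1302336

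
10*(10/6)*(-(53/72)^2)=-70225/7776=-9.03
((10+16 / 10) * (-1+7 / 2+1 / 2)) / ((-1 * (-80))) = 87 / 200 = 0.44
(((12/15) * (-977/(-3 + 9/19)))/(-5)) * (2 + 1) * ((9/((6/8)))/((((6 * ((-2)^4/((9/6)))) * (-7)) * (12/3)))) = 55689/44800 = 1.24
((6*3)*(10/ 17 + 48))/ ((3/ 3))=874.59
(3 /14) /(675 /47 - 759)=-47 /163324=-0.00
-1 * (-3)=3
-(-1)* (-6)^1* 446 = -2676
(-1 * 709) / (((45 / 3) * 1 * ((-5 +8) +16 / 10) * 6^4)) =-709 / 89424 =-0.01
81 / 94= 0.86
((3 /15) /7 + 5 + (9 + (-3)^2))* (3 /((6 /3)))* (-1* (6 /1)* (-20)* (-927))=-26897832 /7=-3842547.43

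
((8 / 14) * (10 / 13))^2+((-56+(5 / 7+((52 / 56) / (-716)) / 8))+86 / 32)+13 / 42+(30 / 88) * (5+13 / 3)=-48.91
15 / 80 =3 / 16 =0.19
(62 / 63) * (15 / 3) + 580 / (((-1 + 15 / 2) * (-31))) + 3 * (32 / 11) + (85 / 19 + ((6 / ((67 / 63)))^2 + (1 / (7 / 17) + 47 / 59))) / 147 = 760143591077809 / 68863577181399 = 11.04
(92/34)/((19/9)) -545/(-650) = 2.12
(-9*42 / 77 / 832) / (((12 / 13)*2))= -9 / 2816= -0.00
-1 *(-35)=35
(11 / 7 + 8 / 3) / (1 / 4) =356 / 21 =16.95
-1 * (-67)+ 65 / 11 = 802 / 11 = 72.91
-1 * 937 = -937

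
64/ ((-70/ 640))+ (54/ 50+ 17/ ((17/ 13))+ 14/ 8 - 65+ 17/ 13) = -5760347/ 9100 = -633.01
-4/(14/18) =-36/7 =-5.14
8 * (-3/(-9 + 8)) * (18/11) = 432/11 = 39.27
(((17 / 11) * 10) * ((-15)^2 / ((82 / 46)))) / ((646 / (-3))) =-77625 / 8569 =-9.06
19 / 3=6.33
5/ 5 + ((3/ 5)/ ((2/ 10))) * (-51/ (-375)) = 176/ 125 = 1.41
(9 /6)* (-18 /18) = -1.50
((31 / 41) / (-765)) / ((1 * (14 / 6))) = -31 / 73185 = -0.00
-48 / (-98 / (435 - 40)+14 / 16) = -151680 / 1981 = -76.57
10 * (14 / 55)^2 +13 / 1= 8257 / 605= 13.65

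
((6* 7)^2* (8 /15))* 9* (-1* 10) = -84672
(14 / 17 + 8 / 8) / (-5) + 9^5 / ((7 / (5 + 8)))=65248928 / 595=109662.06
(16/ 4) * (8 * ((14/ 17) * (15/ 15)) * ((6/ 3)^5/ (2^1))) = 421.65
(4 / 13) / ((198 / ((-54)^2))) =648 / 143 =4.53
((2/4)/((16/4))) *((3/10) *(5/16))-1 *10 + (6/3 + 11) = 771/256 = 3.01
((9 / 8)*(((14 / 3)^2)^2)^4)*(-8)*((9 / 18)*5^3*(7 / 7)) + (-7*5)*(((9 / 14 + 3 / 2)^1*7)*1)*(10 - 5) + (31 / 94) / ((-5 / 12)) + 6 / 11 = -351875586172285000148909 / 12363974865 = -28459746158848.65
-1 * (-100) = 100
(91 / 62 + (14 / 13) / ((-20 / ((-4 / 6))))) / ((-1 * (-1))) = 18179 / 12090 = 1.50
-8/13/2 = -4/13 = -0.31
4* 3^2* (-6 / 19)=-11.37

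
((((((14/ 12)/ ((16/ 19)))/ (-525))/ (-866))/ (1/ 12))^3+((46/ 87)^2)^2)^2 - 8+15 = 620752079561678167040429861668943992004152572769/ 88601555613154242832291921938223104000000000000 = 7.01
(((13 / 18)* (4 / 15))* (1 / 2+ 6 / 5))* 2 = 442 / 675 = 0.65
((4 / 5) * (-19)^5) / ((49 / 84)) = -118852752 / 35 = -3395792.91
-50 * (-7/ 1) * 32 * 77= 862400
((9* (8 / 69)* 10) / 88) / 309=10 / 26059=0.00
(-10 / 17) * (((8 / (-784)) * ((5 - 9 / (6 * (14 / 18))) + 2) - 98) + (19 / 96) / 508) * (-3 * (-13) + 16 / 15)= 985728146867 / 426549312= 2310.94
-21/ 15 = -1.40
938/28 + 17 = 50.50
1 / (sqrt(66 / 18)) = sqrt(33) / 11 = 0.52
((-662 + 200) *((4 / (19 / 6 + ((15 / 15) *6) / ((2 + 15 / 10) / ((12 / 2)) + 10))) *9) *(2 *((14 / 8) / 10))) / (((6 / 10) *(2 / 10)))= -7392924 / 569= -12992.84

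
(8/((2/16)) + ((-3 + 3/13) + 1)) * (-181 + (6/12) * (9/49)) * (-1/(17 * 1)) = 14342761/21658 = 662.24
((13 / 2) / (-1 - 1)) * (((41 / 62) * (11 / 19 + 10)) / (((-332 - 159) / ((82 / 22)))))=4392453 / 25449512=0.17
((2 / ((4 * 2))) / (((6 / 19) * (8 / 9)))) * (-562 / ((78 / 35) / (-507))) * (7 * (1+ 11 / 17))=357099015 / 272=1312864.03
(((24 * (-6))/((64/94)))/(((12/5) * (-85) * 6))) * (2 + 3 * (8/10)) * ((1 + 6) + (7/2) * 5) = 25333/1360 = 18.63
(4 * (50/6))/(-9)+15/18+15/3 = 115/54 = 2.13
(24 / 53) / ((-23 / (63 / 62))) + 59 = 2228795 / 37789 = 58.98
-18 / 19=-0.95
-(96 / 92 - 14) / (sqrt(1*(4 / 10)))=149*sqrt(10) / 23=20.49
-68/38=-34/19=-1.79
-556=-556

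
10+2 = 12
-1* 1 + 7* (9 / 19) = 44 / 19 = 2.32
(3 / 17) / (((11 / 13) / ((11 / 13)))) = 3 / 17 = 0.18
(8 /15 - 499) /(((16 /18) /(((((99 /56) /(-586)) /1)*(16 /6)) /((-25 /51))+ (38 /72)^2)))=-146555622743 /886032000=-165.41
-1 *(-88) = 88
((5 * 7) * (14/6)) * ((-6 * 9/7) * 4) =-2520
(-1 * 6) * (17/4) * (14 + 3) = -867/2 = -433.50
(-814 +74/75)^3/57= -226713193394176/24046875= -9427969.06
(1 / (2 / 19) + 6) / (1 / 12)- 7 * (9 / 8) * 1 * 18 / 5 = 3153 / 20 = 157.65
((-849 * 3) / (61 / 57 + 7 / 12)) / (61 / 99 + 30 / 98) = -1408526658 / 843349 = -1670.16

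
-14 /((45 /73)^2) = -74606 /2025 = -36.84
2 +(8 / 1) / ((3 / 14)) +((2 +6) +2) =148 / 3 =49.33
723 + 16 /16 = 724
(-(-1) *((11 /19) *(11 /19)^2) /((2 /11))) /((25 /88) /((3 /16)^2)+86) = 1449459 /127769452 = 0.01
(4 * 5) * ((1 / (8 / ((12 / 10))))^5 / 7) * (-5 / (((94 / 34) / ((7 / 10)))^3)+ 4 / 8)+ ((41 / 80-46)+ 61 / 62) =-32084688408036847 / 720946912000000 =-44.50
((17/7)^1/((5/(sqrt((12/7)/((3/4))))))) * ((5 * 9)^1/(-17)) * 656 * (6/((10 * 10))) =-35424 * sqrt(7)/1225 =-76.51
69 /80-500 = -39931 /80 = -499.14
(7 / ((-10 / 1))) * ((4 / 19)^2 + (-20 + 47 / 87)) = 4268467 / 314070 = 13.59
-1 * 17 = -17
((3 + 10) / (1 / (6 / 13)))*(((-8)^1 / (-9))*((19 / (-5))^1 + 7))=256 / 15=17.07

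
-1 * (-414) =414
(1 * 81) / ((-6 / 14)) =-189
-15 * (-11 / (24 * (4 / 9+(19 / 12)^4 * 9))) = 0.12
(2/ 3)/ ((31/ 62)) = 4/ 3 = 1.33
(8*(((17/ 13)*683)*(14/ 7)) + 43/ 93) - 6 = 17270473/ 1209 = 14284.92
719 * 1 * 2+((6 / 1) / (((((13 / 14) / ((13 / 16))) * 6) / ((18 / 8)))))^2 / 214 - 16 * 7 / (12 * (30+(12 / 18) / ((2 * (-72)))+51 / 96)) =8309563425671 / 5779712000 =1437.71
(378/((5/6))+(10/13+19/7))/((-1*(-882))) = 207973/401310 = 0.52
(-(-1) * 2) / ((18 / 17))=17 / 9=1.89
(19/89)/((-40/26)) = -0.14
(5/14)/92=5/1288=0.00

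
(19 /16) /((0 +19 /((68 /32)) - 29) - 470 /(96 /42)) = -323 /61386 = -0.01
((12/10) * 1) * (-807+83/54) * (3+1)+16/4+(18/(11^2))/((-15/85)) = -4206878/1089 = -3863.07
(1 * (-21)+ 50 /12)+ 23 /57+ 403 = 386.57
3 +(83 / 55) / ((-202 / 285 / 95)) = -442779 / 2222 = -199.27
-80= -80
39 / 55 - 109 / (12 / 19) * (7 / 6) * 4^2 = -1594319 / 495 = -3220.85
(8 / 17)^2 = 64 / 289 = 0.22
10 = 10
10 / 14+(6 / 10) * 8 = 193 / 35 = 5.51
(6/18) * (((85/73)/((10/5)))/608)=0.00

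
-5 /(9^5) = -5 /59049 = -0.00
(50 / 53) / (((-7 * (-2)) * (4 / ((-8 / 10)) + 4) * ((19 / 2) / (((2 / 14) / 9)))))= -50 / 444087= -0.00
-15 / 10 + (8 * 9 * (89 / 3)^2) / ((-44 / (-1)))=1438.68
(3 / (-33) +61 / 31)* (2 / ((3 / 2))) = 2560 / 1023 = 2.50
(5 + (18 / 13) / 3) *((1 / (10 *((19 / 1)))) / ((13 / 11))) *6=2343 / 16055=0.15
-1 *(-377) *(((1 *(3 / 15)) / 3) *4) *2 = 3016 / 15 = 201.07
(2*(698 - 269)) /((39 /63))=1386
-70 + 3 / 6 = -139 / 2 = -69.50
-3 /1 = -3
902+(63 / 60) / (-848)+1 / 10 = 3059919 / 3392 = 902.10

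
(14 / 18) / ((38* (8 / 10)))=35 / 1368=0.03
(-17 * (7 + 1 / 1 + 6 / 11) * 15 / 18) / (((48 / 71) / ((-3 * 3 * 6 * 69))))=58714515 / 88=667210.40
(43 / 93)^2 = 1849 / 8649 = 0.21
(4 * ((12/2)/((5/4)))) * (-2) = -192/5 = -38.40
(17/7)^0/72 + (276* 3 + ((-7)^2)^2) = 232489/72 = 3229.01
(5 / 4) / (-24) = -5 / 96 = -0.05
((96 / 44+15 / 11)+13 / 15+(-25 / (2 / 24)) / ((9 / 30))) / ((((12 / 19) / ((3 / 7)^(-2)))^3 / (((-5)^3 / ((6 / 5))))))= 66433348.62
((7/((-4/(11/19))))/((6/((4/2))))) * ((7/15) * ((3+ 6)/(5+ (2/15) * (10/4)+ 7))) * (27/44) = -3969/56240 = -0.07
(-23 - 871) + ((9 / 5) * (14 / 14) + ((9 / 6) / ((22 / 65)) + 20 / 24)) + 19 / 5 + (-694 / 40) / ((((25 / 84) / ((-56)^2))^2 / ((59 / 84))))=-558119380970501 / 412500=-1353016681.14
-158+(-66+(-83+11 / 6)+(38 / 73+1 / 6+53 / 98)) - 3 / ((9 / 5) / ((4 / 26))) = -84872243 / 279006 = -304.20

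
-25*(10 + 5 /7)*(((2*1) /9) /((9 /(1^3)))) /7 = -1250 /1323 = -0.94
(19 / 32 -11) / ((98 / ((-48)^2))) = -11988 / 49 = -244.65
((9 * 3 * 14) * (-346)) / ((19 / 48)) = -6277824 / 19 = -330411.79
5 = 5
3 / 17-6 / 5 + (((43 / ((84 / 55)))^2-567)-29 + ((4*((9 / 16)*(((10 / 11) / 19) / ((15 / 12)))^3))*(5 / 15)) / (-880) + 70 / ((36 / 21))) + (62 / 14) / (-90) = 1582370153328599 / 6692163330160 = 236.45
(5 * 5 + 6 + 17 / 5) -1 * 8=132 / 5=26.40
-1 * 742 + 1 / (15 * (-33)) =-742.00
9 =9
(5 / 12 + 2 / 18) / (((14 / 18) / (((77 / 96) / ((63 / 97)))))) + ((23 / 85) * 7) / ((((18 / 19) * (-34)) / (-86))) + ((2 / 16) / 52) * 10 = 2689966969 / 454446720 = 5.92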